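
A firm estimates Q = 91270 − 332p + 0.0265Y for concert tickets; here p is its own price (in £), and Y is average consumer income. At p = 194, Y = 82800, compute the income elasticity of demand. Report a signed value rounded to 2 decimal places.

0.08

At the given values, Q = 91270 − 332(194) + 0.0265(82800) = 29056.2.
∂Q/∂Y = 0.0265.
E = (0.0265) × (82800/29056.2) = 0.0755…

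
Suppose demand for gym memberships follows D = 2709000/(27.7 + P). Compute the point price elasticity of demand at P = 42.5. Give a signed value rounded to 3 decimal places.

-0.605

dD/dP = −2709000/(27.7 + P)² = -549.711. At P = 42.5, D = 38589.7.
Ed = (dD/dP)·(P/D) = (-549.711) × (42.5/38589.7) = -0.60541…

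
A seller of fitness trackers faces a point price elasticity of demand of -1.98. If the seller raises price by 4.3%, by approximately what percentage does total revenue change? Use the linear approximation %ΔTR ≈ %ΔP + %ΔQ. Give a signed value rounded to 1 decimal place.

%ΔQ ≈ Ed × %ΔP = (-1.98) × (+4.3%) = -8.5140%
%ΔTR ≈ %ΔP + %ΔQ = (+4.3%) + (-8.5140%) = -4.2140%

-4.2%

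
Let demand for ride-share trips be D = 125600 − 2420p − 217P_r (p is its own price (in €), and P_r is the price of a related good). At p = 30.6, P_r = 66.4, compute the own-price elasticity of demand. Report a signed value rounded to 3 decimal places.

At the given values, D = 125600 − 2420(30.6) − 217(66.4) = 37139.2.
∂D/∂p = −2420.
E = (-2420) × (30.6/37139.2) = -1.99390…

-1.994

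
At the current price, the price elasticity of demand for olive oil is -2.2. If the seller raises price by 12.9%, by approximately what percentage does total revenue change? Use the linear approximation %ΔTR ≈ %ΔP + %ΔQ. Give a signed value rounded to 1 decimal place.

-15.5%

%ΔQ ≈ Ed × %ΔP = (-2.2) × (+12.9%) = -28.3800%
%ΔTR ≈ %ΔP + %ΔQ = (+12.9%) + (-28.3800%) = -15.4800%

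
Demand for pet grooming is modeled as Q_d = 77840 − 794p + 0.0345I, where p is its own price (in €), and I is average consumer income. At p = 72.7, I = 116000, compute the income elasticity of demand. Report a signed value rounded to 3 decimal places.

At the given values, Q_d = 77840 − 794(72.7) + 0.0345(116000) = 24118.2.
∂Q_d/∂I = 0.0345.
E = (0.0345) × (116000/24118.2) = 0.16593…

0.166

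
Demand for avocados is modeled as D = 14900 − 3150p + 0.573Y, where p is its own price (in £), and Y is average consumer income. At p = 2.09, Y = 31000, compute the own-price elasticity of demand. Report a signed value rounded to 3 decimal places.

-0.252

At the given values, D = 14900 − 3150(2.09) + 0.573(31000) = 26079.5.
∂D/∂p = −3150.
E = (-3150) × (2.09/26079.5) = -0.25243…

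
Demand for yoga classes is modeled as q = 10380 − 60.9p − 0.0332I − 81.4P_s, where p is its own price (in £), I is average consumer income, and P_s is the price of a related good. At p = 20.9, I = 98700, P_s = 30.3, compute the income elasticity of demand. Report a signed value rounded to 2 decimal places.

-0.97

At the given values, q = 10380 − 60.9(20.9) − 0.0332(98700) − 81.4(30.3) = 3363.93.
∂q/∂I = -0.0332.
E = (-0.0332) × (98700/3363.93) = -0.9741…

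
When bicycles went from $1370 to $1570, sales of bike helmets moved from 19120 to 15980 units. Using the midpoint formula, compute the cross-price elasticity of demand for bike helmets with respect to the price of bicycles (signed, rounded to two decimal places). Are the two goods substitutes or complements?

-1.32; complements

%ΔQ_{bike helmets} = (15980 − 19120)/avg = -3140/17550 = -0.178917…
%ΔP_{bicycles} = (1570 − 1370)/avg = 200/1470 = 0.136054…
E_cross = (-3140/17550) / (200/1470) = -1.3150…
E_cross < 0 ⇒ the goods are complements.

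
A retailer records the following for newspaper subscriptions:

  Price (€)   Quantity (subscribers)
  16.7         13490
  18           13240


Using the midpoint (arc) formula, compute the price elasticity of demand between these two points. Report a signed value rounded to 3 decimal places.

-0.250

%ΔQ = (13240 − 13490) / [(13490 + 13240)/2] = -250/13365 = -0.018705…
%ΔP = (18 − 16.7) / [(16.7 + 18)/2] = 1.3/17.35 = 0.074927…
Arc Ed = %ΔQ / %ΔP = (-250/13365) / (1.3/17.35) = -0.24964…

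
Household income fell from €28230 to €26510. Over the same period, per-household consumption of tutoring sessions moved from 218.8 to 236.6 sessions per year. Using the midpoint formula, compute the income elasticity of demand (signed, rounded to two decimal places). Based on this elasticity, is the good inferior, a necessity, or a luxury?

%ΔQ = (236.6 − 218.8)/[( 218.8 + 236.6)/2] = 17.8/227.7 = 0.078173…
%ΔIncome = (26510 − 28230)/[( 28230 + 26510)/2] = -1720/27370 = -0.062842…
E_income = (17.8/227.7) / (-1720/27370) = -1.2439…
E_income < 0 ⇒ inferior good.

-1.24; inferior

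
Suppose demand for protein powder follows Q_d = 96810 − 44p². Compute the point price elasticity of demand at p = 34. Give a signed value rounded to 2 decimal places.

-2.21

dQ_d/dp = −2·44·p = -2992. At p = 34, Q_d = 45946.
Ed = (dQ_d/dp)·(p/Q_d) = (-2992) × (34/45946) = -2.2140…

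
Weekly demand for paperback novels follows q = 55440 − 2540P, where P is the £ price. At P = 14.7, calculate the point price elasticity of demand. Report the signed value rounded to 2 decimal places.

-2.06

dq/dP = −2540. At P = 14.7, q = 55440 − 2540(14.7) = 18102.
Ed = (dq/dP)·(P/q) = −2540 × (14.7/18102) = -2.0626…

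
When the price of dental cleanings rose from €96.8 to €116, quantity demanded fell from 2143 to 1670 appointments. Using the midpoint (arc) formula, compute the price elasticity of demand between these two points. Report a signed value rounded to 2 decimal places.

-1.37

%ΔQ = (1670 − 2143) / [(2143 + 1670)/2] = -473/1906.5 = -0.248098…
%ΔP = (116 − 96.8) / [(96.8 + 116)/2] = 19.2/106.4 = 0.180451…
Arc Ed = %ΔQ / %ΔP = (-473/1906.5) / (19.2/106.4) = -1.3748…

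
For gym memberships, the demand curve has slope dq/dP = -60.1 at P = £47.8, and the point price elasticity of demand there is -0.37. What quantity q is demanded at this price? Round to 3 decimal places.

Ed = (dq/dP)·(P/q) ⇒ q = (dq/dP)·P/Ed = (-60.1)·47.8/(-0.37) = 7764.27027…

7764.270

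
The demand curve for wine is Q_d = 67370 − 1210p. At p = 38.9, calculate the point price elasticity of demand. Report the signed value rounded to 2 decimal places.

dQ_d/dp = −1210. At p = 38.9, Q_d = 67370 − 1210(38.9) = 20301.
Ed = (dQ_d/dp)·(p/Q_d) = −1210 × (38.9/20301) = -2.3185…

-2.32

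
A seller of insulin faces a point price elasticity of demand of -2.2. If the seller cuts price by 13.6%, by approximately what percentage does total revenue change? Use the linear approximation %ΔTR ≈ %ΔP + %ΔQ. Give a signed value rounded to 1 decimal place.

+16.3%

%ΔQ ≈ Ed × %ΔP = (-2.2) × (-13.6%) = +29.9200%
%ΔTR ≈ %ΔP + %ΔQ = (-13.6%) + (+29.9200%) = +16.3200%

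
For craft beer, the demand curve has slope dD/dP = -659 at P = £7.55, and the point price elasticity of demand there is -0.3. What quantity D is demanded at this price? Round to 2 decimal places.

16584.83

Ed = (dD/dP)·(P/D) ⇒ D = (dD/dP)·P/Ed = (-659)·7.55/(-0.3) = 16584.8333…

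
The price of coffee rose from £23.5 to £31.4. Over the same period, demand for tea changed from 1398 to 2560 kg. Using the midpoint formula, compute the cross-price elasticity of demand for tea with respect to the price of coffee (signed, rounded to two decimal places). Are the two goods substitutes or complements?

2.04; substitutes

%ΔQ_{tea} = (2560 − 1398)/avg = 1162/1979 = 0.587165…
%ΔP_{coffee} = (31.4 − 23.5)/avg = 7.9/27.45 = 0.287795…
E_cross = (1162/1979) / (7.9/27.45) = 2.0402…
E_cross > 0 ⇒ the goods are substitutes.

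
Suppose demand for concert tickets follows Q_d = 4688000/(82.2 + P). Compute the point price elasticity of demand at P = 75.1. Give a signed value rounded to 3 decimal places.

-0.477

dQ_d/dP = −4688000/(82.2 + P)² = -189.466. At P = 75.1, Q_d = 29802.9.
Ed = (dQ_d/dP)·(P/Q_d) = (-189.466) × (75.1/29802.9) = -0.47743…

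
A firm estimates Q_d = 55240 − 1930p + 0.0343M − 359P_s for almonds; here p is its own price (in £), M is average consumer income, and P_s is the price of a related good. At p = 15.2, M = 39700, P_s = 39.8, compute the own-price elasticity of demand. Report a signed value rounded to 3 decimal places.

At the given values, Q_d = 55240 − 1930(15.2) + 0.0343(39700) − 359(39.8) = 12977.51.
∂Q_d/∂p = −1930.
E = (-1930) × (15.2/12977.51) = -2.26052…

-2.261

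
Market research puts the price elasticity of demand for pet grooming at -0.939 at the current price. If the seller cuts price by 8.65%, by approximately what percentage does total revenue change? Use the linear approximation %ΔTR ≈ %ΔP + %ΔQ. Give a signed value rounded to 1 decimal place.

-0.5%

%ΔQ ≈ Ed × %ΔP = (-0.939) × (-8.65%) = +8.1224%
%ΔTR ≈ %ΔP + %ΔQ = (-8.65%) + (+8.1224%) = -0.5277%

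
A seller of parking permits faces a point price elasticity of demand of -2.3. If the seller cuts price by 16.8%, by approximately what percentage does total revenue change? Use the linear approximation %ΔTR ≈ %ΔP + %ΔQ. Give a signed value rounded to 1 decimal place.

+21.8%

%ΔQ ≈ Ed × %ΔP = (-2.3) × (-16.8%) = +38.6400%
%ΔTR ≈ %ΔP + %ΔQ = (-16.8%) + (+38.6400%) = +21.8400%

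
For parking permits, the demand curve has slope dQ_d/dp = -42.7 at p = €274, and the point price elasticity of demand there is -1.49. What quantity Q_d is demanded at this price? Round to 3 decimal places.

Ed = (dQ_d/dp)·(p/Q_d) ⇒ Q_d = (dQ_d/dp)·p/Ed = (-42.7)·274/(-1.49) = 7852.21476…

7852.215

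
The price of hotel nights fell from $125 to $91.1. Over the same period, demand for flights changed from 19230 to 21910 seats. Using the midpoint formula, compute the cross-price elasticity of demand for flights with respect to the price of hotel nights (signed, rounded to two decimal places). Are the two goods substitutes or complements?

%ΔQ_{flights} = (21910 − 19230)/avg = 2680/20570 = 0.130286…
%ΔP_{hotel nights} = (91.1 − 125)/avg = -33.9/108.05 = -0.313743…
E_cross = (2680/20570) / (-33.9/108.05) = -0.4152…
E_cross < 0 ⇒ the goods are complements.

-0.42; complements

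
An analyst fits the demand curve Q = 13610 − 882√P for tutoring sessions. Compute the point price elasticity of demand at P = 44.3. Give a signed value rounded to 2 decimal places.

dQ/dP = −882/(2√P) = -66.2578. At P = 44.3, Q = 7739.56.
Ed = (dQ/dP)·(P/Q) = (-66.2578) × (44.3/7739.56) = -0.3792…

-0.38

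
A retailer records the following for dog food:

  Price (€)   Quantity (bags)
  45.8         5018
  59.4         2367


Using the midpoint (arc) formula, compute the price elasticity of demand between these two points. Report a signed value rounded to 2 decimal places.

-2.78

%ΔQ = (2367 − 5018) / [(5018 + 2367)/2] = -2651/3692.5 = -0.717941…
%ΔP = (59.4 − 45.8) / [(45.8 + 59.4)/2] = 13.6/52.6 = 0.258555…
Arc Ed = %ΔQ / %ΔP = (-2651/3692.5) / (13.6/52.6) = -2.7767…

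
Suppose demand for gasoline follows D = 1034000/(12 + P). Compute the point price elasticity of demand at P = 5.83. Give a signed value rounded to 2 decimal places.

dD/dP = −1034000/(12 + P)² = -3252.5. At P = 5.83, D = 57992.1.
Ed = (dD/dP)·(P/D) = (-3252.5) × (5.83/57992.1) = -0.3269…

-0.33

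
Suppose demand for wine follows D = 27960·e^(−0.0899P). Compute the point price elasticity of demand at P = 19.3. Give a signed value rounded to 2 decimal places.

-1.74

dD/dP = −0.0899·D = -443.369. At P = 19.3, D = 4931.8.
Ed = (dD/dP)·(P/D) = (-443.369) × (19.3/4931.8) = -1.7350…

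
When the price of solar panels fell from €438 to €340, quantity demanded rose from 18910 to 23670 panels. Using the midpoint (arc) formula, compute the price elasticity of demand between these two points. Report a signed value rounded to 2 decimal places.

%ΔQ = (23670 − 18910) / [(18910 + 23670)/2] = 4760/21290 = 0.223579…
%ΔP = (340 − 438) / [(438 + 340)/2] = -98/389 = -0.251928…
Arc Ed = %ΔQ / %ΔP = (4760/21290) / (-98/389) = -0.8874…

-0.89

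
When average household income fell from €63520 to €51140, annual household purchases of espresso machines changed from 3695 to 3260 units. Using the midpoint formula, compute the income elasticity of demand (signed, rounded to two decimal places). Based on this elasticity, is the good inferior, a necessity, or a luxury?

%ΔQ = (3260 − 3695)/[( 3695 + 3260)/2] = -435/3477.5 = -0.125089…
%ΔIncome = (51140 − 63520)/[( 63520 + 51140)/2] = -12380/57330 = -0.215942…
E_income = (-435/3477.5) / (-12380/57330) = 0.5792…
0 < E_income < 1 ⇒ normal good, necessity.

0.58; necessity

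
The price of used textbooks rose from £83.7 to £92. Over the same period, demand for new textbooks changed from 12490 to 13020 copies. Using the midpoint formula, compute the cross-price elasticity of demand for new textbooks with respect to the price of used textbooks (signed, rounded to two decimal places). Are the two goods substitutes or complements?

0.44; substitutes

%ΔQ_{new textbooks} = (13020 − 12490)/avg = 530/12755 = 0.041552…
%ΔP_{used textbooks} = (92 − 83.7)/avg = 8.3/87.85 = 0.094479…
E_cross = (530/12755) / (8.3/87.85) = 0.4398…
E_cross > 0 ⇒ the goods are substitutes.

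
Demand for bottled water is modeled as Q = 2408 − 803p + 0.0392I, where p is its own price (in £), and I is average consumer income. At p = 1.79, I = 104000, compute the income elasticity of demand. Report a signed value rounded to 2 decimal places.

At the given values, Q = 2408 − 803(1.79) + 0.0392(104000) = 5047.43.
∂Q/∂I = 0.0392.
E = (0.0392) × (104000/5047.43) = 0.8076…

0.81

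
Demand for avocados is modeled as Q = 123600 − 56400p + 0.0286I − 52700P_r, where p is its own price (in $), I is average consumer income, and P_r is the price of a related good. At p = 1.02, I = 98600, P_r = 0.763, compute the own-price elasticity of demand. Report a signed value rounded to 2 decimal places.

-2.01

At the given values, Q = 123600 − 56400(1.02) + 0.0286(98600) − 52700(0.763) = 28681.86.
∂Q/∂p = −56400.
E = (-56400) × (1.02/28681.86) = -2.0057…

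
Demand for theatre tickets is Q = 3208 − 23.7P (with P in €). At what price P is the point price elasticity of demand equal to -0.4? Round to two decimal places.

38.67

Ed = −23.7P/(3208 − 23.7P). Set this equal to -0.4:
23.7P = 0.4·(3208 − 23.7P) ⇒ 23.7P(1 + 0.4) = 0.4·3208
P = 0.4·3208 / (23.7·1.4) = 38.6738…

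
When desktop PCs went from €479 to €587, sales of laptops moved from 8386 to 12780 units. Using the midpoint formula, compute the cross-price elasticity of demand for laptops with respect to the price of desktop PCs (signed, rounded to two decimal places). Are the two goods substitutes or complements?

%ΔQ_{laptops} = (12780 − 8386)/avg = 4394/10583 = 0.415194…
%ΔP_{desktop PCs} = (587 − 479)/avg = 108/533 = 0.202626…
E_cross = (4394/10583) / (108/533) = 2.0490…
E_cross > 0 ⇒ the goods are substitutes.

2.05; substitutes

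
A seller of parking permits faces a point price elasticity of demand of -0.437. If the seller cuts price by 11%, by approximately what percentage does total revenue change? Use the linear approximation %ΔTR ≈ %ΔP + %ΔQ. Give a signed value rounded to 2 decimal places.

-6.19%

%ΔQ ≈ Ed × %ΔP = (-0.437) × (-11%) = +4.8070%
%ΔTR ≈ %ΔP + %ΔQ = (-11%) + (+4.8070%) = -6.1930%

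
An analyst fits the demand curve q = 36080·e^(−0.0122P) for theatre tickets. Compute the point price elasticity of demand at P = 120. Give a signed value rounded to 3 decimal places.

-1.464

dq/dP = −0.0122·q = -101.817. At P = 120, q = 8345.64.
Ed = (dq/dP)·(P/q) = (-101.817) × (120/8345.64) = -1.464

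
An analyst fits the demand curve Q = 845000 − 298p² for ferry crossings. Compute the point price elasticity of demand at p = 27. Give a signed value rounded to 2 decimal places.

-0.69

dQ/dp = −2·298·p = -16092. At p = 27, Q = 627758.
Ed = (dQ/dp)·(p/Q) = (-16092) × (27/627758) = -0.6921…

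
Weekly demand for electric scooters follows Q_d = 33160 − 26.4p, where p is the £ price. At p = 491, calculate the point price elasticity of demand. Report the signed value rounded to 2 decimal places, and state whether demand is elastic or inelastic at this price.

dQ_d/dp = −26.4. At p = 491, Q_d = 33160 − 26.4(491) = 20197.6.
Ed = (dQ_d/dp)·(p/Q_d) = −26.4 × (491/20197.6) = -0.6417…
|Ed| = 0.64 < 1, so demand is inelastic.

-0.64; inelastic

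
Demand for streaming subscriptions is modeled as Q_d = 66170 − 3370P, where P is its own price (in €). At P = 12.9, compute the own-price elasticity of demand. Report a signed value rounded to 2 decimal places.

-1.92

At the given values, Q_d = 66170 − 3370(12.9) = 22697.
∂Q_d/∂P = −3370.
E = (-3370) × (12.9/22697) = -1.9153…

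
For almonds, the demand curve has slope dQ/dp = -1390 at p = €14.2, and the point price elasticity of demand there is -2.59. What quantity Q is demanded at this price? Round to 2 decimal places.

Ed = (dQ/dp)·(p/Q) ⇒ Q = (dQ/dp)·p/Ed = (-1390)·14.2/(-2.59) = 7620.8494…

7620.85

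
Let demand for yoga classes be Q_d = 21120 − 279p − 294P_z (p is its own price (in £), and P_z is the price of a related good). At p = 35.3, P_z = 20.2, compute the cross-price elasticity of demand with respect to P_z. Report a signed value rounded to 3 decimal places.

At the given values, Q_d = 21120 − 279(35.3) − 294(20.2) = 5332.5.
∂Q_d/∂P_z = -294.
E = (-294) × (20.2/5332.5) = -1.11369…

-1.114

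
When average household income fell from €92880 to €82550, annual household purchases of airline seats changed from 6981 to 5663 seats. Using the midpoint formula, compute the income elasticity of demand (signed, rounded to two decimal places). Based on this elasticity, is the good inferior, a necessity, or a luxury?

%ΔQ = (5663 − 6981)/[( 6981 + 5663)/2] = -1318/6322 = -0.208478…
%ΔIncome = (82550 − 92880)/[( 92880 + 82550)/2] = -10330/87715 = -0.117767…
E_income = (-1318/6322) / (-10330/87715) = 1.7702…
E_income > 1 ⇒ normal good, luxury.

1.77; luxury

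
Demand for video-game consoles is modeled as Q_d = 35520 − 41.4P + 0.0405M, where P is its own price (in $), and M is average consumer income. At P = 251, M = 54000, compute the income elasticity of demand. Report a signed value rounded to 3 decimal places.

0.080

At the given values, Q_d = 35520 − 41.4(251) + 0.0405(54000) = 27315.6.
∂Q_d/∂M = 0.0405.
E = (0.0405) × (54000/27315.6) = 0.08006…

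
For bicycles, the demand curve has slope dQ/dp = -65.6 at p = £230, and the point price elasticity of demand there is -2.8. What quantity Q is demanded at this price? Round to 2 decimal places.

5388.57

Ed = (dQ/dp)·(p/Q) ⇒ Q = (dQ/dp)·p/Ed = (-65.6)·230/(-2.8) = 5388.5714…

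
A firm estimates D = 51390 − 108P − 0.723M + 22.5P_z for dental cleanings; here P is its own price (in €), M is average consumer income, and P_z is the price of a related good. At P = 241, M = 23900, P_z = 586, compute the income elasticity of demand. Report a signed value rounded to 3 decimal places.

At the given values, D = 51390 − 108(241) − 0.723(23900) + 22.5(586) = 21267.3.
∂D/∂M = -0.723.
E = (-0.723) × (23900/21267.3) = -0.81250…

-0.813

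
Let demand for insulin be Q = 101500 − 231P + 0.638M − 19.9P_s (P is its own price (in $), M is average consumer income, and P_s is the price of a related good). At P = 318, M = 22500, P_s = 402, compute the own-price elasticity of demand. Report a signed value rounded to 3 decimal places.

At the given values, Q = 101500 − 231(318) + 0.638(22500) − 19.9(402) = 34397.2.
∂Q/∂P = −231.
E = (-231) × (318/34397.2) = -2.13558…

-2.136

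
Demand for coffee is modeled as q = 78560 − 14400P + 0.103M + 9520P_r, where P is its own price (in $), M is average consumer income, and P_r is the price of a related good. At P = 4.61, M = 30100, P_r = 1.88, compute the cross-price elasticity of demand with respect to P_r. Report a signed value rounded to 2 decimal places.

0.54

At the given values, q = 78560 − 14400(4.61) + 0.103(30100) + 9520(1.88) = 33173.9.
∂q/∂P_r = 9520.
E = (9520) × (1.88/33173.9) = 0.5395…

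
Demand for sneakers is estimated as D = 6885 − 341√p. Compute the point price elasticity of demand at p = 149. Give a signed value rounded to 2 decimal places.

-0.76

dD/dp = −341/(2√p) = -13.9679. At p = 149, D = 2722.56.
Ed = (dD/dp)·(p/D) = (-13.9679) × (149/2722.56) = -0.7644…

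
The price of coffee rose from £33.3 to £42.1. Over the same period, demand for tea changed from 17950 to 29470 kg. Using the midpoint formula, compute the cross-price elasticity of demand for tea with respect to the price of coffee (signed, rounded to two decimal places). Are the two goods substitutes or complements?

2.08; substitutes

%ΔQ_{tea} = (29470 − 17950)/avg = 11520/23710 = 0.485870…
%ΔP_{coffee} = (42.1 − 33.3)/avg = 8.8/37.7 = 0.233421…
E_cross = (11520/23710) / (8.8/37.7) = 2.0815…
E_cross > 0 ⇒ the goods are substitutes.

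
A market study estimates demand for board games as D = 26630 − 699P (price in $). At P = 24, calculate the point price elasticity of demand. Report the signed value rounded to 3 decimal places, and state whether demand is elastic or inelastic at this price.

dD/dP = −699. At P = 24, D = 26630 − 699(24) = 9854.
Ed = (dD/dP)·(P/D) = −699 × (24/9854) = -1.70245…
|Ed| = 1.702 > 1, so demand is elastic.

-1.702; elastic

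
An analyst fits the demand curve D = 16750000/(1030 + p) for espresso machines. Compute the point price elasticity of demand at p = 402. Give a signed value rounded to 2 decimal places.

dD/dp = −16750000/(1030 + p)² = -8.16825. At p = 402, D = 11696.9.
Ed = (dD/dp)·(p/D) = (-8.16825) × (402/11696.9) = -0.2807…

-0.28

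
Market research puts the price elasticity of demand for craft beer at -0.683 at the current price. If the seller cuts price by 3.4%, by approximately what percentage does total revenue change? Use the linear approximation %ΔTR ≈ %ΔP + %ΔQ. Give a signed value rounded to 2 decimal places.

-1.08%

%ΔQ ≈ Ed × %ΔP = (-0.683) × (-3.4%) = +2.3222%
%ΔTR ≈ %ΔP + %ΔQ = (-3.4%) + (+2.3222%) = -1.0778%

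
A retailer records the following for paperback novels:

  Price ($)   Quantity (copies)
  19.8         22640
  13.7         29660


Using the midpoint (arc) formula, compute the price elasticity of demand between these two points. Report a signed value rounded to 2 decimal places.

-0.74

%ΔQ = (29660 − 22640) / [(22640 + 29660)/2] = 7020/26150 = 0.268451…
%ΔP = (13.7 − 19.8) / [(19.8 + 13.7)/2] = -6.1/16.75 = -0.364179…
Arc Ed = %ΔQ / %ΔP = (7020/26150) / (-6.1/16.75) = -0.7371…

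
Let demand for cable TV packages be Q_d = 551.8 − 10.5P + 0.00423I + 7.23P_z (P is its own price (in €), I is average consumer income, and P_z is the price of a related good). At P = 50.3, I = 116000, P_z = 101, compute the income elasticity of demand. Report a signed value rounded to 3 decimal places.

At the given values, Q_d = 551.8 − 10.5(50.3) + 0.00423(116000) + 7.23(101) = 1244.56.
∂Q_d/∂I = 0.00423.
E = (0.00423) × (116000/1244.56) = 0.39425…

0.394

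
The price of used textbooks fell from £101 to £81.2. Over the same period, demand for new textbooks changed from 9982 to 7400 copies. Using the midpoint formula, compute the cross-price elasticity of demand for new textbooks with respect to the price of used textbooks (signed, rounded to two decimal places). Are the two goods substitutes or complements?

%ΔQ_{new textbooks} = (7400 − 9982)/avg = -2582/8691 = -0.297088…
%ΔP_{used textbooks} = (81.2 − 101)/avg = -19.8/91.1 = -0.217343…
E_cross = (-2582/8691) / (-19.8/91.1) = 1.3669…
E_cross > 0 ⇒ the goods are substitutes.

1.37; substitutes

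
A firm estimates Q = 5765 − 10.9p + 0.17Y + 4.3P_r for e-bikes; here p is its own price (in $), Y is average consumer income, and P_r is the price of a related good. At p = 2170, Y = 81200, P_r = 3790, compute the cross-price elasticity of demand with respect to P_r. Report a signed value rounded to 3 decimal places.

1.334

At the given values, Q = 5765 − 10.9(2170) + 0.17(81200) + 4.3(3790) = 12213.
∂Q/∂P_r = 4.3.
E = (4.3) × (3790/12213) = 1.33439…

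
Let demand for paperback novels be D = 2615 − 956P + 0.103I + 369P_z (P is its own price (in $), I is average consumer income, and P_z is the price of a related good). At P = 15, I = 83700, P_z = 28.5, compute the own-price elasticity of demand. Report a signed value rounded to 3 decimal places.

-1.935

At the given values, D = 2615 − 956(15) + 0.103(83700) + 369(28.5) = 7412.6.
∂D/∂P = −956.
E = (-956) × (15/7412.6) = -1.93454…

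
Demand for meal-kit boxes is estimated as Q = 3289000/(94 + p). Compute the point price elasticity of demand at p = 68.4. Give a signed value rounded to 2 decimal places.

-0.42

dQ/dp = −3289000/(94 + p)² = -124.707. At p = 68.4, Q = 20252.5.
Ed = (dQ/dp)·(p/Q) = (-124.707) × (68.4/20252.5) = -0.4211…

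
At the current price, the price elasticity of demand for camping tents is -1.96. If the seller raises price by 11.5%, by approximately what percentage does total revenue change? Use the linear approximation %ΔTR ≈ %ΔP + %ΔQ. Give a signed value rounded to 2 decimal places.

%ΔQ ≈ Ed × %ΔP = (-1.96) × (+11.5%) = -22.5400%
%ΔTR ≈ %ΔP + %ΔQ = (+11.5%) + (-22.5400%) = -11.0400%

-11.04%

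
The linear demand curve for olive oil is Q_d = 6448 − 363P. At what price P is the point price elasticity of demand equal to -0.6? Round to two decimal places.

6.66

Ed = −363P/(6448 − 363P). Set this equal to -0.6:
363P = 0.6·(6448 − 363P) ⇒ 363P(1 + 0.6) = 0.6·6448
P = 0.6·6448 / (363·1.6) = 6.6611…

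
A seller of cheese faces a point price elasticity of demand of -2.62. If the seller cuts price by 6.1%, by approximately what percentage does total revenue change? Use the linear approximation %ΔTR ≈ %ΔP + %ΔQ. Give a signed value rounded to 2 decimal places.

+9.88%

%ΔQ ≈ Ed × %ΔP = (-2.62) × (-6.1%) = +15.9820%
%ΔTR ≈ %ΔP + %ΔQ = (-6.1%) + (+15.9820%) = +9.8820%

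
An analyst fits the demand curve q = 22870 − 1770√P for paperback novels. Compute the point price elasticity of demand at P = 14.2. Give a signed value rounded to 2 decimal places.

-0.21

dq/dP = −1770/(2√P) = -234.855. At P = 14.2, q = 16200.1.
Ed = (dq/dP)·(P/q) = (-234.855) × (14.2/16200.1) = -0.2058…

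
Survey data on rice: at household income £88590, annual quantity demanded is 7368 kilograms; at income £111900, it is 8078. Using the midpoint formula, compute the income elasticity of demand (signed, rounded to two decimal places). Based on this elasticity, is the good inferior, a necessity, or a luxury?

0.40; necessity

%ΔQ = (8078 − 7368)/[( 7368 + 8078)/2] = 710/7723 = 0.091933…
%ΔIncome = (111900 − 88590)/[( 88590 + 111900)/2] = 23310/100245 = 0.232530…
E_income = (710/7723) / (23310/100245) = 0.3953…
0 < E_income < 1 ⇒ normal good, necessity.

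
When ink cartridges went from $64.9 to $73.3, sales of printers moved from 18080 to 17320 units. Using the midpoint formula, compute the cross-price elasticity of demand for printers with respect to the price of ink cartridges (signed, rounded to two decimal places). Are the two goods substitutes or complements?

%ΔQ_{printers} = (17320 − 18080)/avg = -760/17700 = -0.042937…
%ΔP_{ink cartridges} = (73.3 − 64.9)/avg = 8.4/69.1 = 0.121562…
E_cross = (-760/17700) / (8.4/69.1) = -0.3532…
E_cross < 0 ⇒ the goods are complements.

-0.35; complements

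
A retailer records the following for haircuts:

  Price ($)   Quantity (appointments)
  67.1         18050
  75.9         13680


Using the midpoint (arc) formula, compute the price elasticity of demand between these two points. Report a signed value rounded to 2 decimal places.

%ΔQ = (13680 − 18050) / [(18050 + 13680)/2] = -4370/15865 = -0.275449…
%ΔP = (75.9 − 67.1) / [(67.1 + 75.9)/2] = 8.8/71.5 = 0.123076…
Arc Ed = %ΔQ / %ΔP = (-4370/15865) / (8.8/71.5) = -2.2380…

-2.24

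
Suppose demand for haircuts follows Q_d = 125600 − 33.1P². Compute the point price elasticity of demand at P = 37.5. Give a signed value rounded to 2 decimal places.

-1.18

dQ_d/dP = −2·33.1·P = -2482.5. At P = 37.5, Q_d = 79053.125.
Ed = (dQ_d/dP)·(P/Q_d) = (-2482.5) × (37.5/79053.125) = -1.1776…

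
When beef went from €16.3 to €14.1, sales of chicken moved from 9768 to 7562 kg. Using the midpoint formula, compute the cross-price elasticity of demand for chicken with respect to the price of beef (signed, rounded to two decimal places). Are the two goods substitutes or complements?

1.76; substitutes

%ΔQ_{chicken} = (7562 − 9768)/avg = -2206/8665 = -0.254587…
%ΔP_{beef} = (14.1 − 16.3)/avg = -2.2/15.2 = -0.144736…
E_cross = (-2206/8665) / (-2.2/15.2) = 1.7589…
E_cross > 0 ⇒ the goods are substitutes.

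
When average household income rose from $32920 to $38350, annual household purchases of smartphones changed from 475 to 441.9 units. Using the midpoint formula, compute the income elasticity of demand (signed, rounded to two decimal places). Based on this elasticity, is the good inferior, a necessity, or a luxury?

%ΔQ = (441.9 − 475)/[( 475 + 441.9)/2] = -33.1/458.45 = -0.072199…
%ΔIncome = (38350 − 32920)/[( 32920 + 38350)/2] = 5430/35635 = 0.152378…
E_income = (-33.1/458.45) / (5430/35635) = -0.4738…
E_income < 0 ⇒ inferior good.

-0.47; inferior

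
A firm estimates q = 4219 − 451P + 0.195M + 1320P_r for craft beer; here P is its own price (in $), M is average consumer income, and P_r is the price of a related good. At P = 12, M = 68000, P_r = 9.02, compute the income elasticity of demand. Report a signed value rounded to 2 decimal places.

At the given values, q = 4219 − 451(12) + 0.195(68000) + 1320(9.02) = 23973.4.
∂q/∂M = 0.195.
E = (0.195) × (68000/23973.4) = 0.5531…

0.55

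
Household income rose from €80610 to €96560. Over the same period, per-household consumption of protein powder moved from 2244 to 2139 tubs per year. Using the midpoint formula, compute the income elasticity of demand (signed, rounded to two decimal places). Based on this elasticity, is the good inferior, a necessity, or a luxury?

-0.27; inferior

%ΔQ = (2139 − 2244)/[( 2244 + 2139)/2] = -105/2191.5 = -0.047912…
%ΔIncome = (96560 − 80610)/[( 80610 + 96560)/2] = 15950/88585 = 0.180053…
E_income = (-105/2191.5) / (15950/88585) = -0.2661…
E_income < 0 ⇒ inferior good.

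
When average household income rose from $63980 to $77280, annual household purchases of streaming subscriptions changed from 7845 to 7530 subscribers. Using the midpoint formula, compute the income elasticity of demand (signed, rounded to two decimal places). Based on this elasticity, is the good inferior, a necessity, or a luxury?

%ΔQ = (7530 − 7845)/[( 7845 + 7530)/2] = -315/7687.5 = -0.040975…
%ΔIncome = (77280 − 63980)/[( 63980 + 77280)/2] = 13300/70630 = 0.188305…
E_income = (-315/7687.5) / (13300/70630) = -0.2176…
E_income < 0 ⇒ inferior good.

-0.22; inferior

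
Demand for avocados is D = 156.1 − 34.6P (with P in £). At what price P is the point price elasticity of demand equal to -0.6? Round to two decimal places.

1.69

Ed = −34.6P/(156.1 − 34.6P). Set this equal to -0.6:
34.6P = 0.6·(156.1 − 34.6P) ⇒ 34.6P(1 + 0.6) = 0.6·156.1
P = 0.6·156.1 / (34.6·1.6) = 1.6918…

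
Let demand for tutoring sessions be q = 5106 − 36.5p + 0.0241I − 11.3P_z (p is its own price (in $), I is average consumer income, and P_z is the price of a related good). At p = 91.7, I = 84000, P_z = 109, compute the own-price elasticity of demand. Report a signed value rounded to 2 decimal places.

At the given values, q = 5106 − 36.5(91.7) + 0.0241(84000) − 11.3(109) = 2551.65.
∂q/∂p = −36.5.
E = (-36.5) × (91.7/2551.65) = -1.3117…

-1.31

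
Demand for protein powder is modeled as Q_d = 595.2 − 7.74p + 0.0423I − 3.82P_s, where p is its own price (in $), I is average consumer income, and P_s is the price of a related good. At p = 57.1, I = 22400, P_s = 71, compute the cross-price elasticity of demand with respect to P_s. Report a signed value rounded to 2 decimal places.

-0.33

At the given values, Q_d = 595.2 − 7.74(57.1) + 0.0423(22400) − 3.82(71) = 829.546.
∂Q_d/∂P_s = -3.82.
E = (-3.82) × (71/829.546) = -0.3269…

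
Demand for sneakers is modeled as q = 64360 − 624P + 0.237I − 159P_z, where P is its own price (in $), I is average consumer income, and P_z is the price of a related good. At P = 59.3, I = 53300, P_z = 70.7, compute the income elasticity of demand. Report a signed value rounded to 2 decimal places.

At the given values, q = 64360 − 624(59.3) + 0.237(53300) − 159(70.7) = 28747.6.
∂q/∂I = 0.237.
E = (0.237) × (53300/28747.6) = 0.4394…

0.44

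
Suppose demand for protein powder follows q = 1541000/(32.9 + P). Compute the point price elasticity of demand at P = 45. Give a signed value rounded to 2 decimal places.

-0.58

dq/dP = −1541000/(32.9 + P)² = -253.938. At P = 45, q = 19781.8.
Ed = (dq/dP)·(P/q) = (-253.938) × (45/19781.8) = -0.5776…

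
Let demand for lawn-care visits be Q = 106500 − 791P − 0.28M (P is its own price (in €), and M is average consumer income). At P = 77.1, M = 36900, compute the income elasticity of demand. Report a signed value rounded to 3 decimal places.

-0.294

At the given values, Q = 106500 − 791(77.1) − 0.28(36900) = 35181.9.
∂Q/∂M = -0.28.
E = (-0.28) × (36900/35181.9) = -0.29367…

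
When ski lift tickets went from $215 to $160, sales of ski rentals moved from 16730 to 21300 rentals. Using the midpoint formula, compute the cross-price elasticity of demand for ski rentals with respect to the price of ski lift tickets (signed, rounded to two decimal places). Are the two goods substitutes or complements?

-0.82; complements

%ΔQ_{ski rentals} = (21300 − 16730)/avg = 4570/19015 = 0.240336…
%ΔP_{ski lift tickets} = (160 − 215)/avg = -55/187.5 = -0.293333…
E_cross = (4570/19015) / (-55/187.5) = -0.8193…
E_cross < 0 ⇒ the goods are complements.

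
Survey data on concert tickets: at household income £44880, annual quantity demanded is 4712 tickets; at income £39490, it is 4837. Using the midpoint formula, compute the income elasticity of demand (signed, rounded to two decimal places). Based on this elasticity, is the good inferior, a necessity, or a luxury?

-0.20; inferior

%ΔQ = (4837 − 4712)/[( 4712 + 4837)/2] = 125/4774.5 = 0.026180…
%ΔIncome = (39490 − 44880)/[( 44880 + 39490)/2] = -5390/42185 = -0.127770…
E_income = (125/4774.5) / (-5390/42185) = -0.2049…
E_income < 0 ⇒ inferior good.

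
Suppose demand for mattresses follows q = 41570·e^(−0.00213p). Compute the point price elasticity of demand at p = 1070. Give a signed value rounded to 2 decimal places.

-2.28

dq/dp = −0.00213·q = -9.06482. At p = 1070, q = 4255.78.
Ed = (dq/dp)·(p/q) = (-9.06482) × (1070/4255.78) = -2.2791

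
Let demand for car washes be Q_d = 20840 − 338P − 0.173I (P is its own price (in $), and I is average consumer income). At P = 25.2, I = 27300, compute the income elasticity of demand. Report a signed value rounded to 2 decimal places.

At the given values, Q_d = 20840 − 338(25.2) − 0.173(27300) = 7599.5.
∂Q_d/∂I = -0.173.
E = (-0.173) × (27300/7599.5) = -0.6214…

-0.62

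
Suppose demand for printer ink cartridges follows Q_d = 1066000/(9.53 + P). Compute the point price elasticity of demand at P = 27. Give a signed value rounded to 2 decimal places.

dQ_d/dP = −1066000/(9.53 + P)² = -798.836. At P = 27, Q_d = 29181.5.
Ed = (dQ_d/dP)·(P/Q_d) = (-798.836) × (27/29181.5) = -0.7391…

-0.74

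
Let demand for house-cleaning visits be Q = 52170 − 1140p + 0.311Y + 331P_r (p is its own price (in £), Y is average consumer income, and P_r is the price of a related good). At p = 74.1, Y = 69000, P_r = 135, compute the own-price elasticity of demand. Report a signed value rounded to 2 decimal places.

At the given values, Q = 52170 − 1140(74.1) + 0.311(69000) + 331(135) = 33840.
∂Q/∂p = −1140.
E = (-1140) × (74.1/33840) = -2.4962…

-2.50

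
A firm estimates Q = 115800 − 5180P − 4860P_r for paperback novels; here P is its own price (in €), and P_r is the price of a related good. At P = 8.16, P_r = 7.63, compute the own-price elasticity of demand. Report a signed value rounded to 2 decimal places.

-1.16

At the given values, Q = 115800 − 5180(8.16) − 4860(7.63) = 36449.4.
∂Q/∂P = −5180.
E = (-5180) × (8.16/36449.4) = -1.1596…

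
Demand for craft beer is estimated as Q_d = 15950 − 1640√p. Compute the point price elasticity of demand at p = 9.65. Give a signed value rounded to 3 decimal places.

-0.235

dQ_d/dp = −1640/(2√p) = -263.967. At p = 9.65, Q_d = 10855.4.
Ed = (dQ_d/dp)·(p/Q_d) = (-263.967) × (9.65/10855.4) = -0.23465…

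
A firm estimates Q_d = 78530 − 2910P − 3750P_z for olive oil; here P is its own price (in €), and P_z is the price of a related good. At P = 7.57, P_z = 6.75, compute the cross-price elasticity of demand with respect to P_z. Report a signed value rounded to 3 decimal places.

-0.812

At the given values, Q_d = 78530 − 2910(7.57) − 3750(6.75) = 31188.8.
∂Q_d/∂P_z = -3750.
E = (-3750) × (6.75/31188.8) = -0.81158…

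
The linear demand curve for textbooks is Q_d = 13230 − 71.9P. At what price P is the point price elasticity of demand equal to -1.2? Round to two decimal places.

Ed = −71.9P/(13230 − 71.9P). Set this equal to -1.2:
71.9P = 1.2·(13230 − 71.9P) ⇒ 71.9P(1 + 1.2) = 1.2·13230
P = 1.2·13230 / (71.9·2.2) = 100.3666…

100.37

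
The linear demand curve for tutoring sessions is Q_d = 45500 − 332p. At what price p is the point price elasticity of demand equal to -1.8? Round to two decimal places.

Ed = −332p/(45500 − 332p). Set this equal to -1.8:
332p = 1.8·(45500 − 332p) ⇒ 332p(1 + 1.8) = 1.8·45500
p = 1.8·45500 / (332·2.8) = 88.1024…

88.10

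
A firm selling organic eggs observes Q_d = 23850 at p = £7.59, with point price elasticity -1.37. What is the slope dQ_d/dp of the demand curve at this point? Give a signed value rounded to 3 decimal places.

Ed = (dQ_d/dp)·(p/Q_d) ⇒ dQ_d/dp = Ed·Q_d/p = (-1.37)·23850/7.59 = -4304.94071…

-4304.941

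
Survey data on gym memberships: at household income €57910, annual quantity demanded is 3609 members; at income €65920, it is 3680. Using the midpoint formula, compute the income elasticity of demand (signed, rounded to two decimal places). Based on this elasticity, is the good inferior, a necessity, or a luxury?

%ΔQ = (3680 − 3609)/[( 3609 + 3680)/2] = 71/3644.5 = 0.019481…
%ΔIncome = (65920 − 57910)/[( 57910 + 65920)/2] = 8010/61915 = 0.129370…
E_income = (71/3644.5) / (8010/61915) = 0.1505…
0 < E_income < 1 ⇒ normal good, necessity.

0.15; necessity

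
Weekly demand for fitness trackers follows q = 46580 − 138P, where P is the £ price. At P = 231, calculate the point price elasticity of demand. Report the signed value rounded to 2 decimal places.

dq/dP = −138. At P = 231, q = 46580 − 138(231) = 14702.
Ed = (dq/dP)·(P/q) = −138 × (231/14702) = -2.1682…

-2.17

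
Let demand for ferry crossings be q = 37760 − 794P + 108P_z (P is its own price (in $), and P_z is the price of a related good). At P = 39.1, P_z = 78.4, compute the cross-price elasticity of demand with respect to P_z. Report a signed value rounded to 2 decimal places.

0.56

At the given values, q = 37760 − 794(39.1) + 108(78.4) = 15181.8.
∂q/∂P_z = 108.
E = (108) × (78.4/15181.8) = 0.5577…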